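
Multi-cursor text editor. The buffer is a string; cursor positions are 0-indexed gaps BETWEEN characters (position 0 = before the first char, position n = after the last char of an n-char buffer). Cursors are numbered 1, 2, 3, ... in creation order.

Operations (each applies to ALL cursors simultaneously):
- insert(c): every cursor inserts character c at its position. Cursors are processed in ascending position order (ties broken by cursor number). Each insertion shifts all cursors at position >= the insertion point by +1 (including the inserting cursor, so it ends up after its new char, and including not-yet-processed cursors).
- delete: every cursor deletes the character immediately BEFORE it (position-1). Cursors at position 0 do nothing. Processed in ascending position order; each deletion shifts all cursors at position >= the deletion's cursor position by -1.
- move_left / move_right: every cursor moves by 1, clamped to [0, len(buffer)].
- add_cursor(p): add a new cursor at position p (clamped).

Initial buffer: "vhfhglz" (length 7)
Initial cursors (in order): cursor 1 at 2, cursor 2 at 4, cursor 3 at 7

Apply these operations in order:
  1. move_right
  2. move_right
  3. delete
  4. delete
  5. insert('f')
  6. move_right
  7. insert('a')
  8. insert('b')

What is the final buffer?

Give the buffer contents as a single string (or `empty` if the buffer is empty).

Answer: vfffaaabbb

Derivation:
After op 1 (move_right): buffer="vhfhglz" (len 7), cursors c1@3 c2@5 c3@7, authorship .......
After op 2 (move_right): buffer="vhfhglz" (len 7), cursors c1@4 c2@6 c3@7, authorship .......
After op 3 (delete): buffer="vhfg" (len 4), cursors c1@3 c2@4 c3@4, authorship ....
After op 4 (delete): buffer="v" (len 1), cursors c1@1 c2@1 c3@1, authorship .
After op 5 (insert('f')): buffer="vfff" (len 4), cursors c1@4 c2@4 c3@4, authorship .123
After op 6 (move_right): buffer="vfff" (len 4), cursors c1@4 c2@4 c3@4, authorship .123
After op 7 (insert('a')): buffer="vfffaaa" (len 7), cursors c1@7 c2@7 c3@7, authorship .123123
After op 8 (insert('b')): buffer="vfffaaabbb" (len 10), cursors c1@10 c2@10 c3@10, authorship .123123123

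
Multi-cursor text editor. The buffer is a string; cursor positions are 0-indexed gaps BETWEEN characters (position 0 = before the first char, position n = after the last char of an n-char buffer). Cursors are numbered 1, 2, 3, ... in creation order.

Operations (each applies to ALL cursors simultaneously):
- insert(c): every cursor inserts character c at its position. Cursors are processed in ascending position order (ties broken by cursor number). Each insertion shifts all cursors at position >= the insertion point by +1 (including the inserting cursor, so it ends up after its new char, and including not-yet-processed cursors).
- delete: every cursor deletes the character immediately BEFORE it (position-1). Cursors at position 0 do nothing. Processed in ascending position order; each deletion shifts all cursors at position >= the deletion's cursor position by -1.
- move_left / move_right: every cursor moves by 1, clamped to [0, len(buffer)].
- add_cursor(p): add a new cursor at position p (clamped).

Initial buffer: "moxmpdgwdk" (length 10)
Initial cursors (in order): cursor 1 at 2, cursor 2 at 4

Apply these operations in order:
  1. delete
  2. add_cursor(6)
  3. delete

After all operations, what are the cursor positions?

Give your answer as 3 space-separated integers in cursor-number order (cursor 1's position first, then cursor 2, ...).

Answer: 0 0 3

Derivation:
After op 1 (delete): buffer="mxpdgwdk" (len 8), cursors c1@1 c2@2, authorship ........
After op 2 (add_cursor(6)): buffer="mxpdgwdk" (len 8), cursors c1@1 c2@2 c3@6, authorship ........
After op 3 (delete): buffer="pdgdk" (len 5), cursors c1@0 c2@0 c3@3, authorship .....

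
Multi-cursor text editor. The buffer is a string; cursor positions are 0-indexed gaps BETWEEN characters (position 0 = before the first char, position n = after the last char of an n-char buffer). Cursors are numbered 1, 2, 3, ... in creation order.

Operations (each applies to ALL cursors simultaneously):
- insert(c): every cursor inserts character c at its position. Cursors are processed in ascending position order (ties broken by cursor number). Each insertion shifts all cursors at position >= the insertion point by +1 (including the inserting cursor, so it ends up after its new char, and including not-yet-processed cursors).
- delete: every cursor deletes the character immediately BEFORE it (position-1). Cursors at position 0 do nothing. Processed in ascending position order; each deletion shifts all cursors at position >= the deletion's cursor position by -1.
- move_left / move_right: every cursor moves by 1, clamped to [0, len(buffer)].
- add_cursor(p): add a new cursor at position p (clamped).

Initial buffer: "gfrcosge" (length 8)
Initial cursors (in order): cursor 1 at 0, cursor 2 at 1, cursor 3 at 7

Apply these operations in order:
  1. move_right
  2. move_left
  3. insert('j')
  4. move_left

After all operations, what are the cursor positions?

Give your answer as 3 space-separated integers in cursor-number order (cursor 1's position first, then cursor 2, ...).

After op 1 (move_right): buffer="gfrcosge" (len 8), cursors c1@1 c2@2 c3@8, authorship ........
After op 2 (move_left): buffer="gfrcosge" (len 8), cursors c1@0 c2@1 c3@7, authorship ........
After op 3 (insert('j')): buffer="jgjfrcosgje" (len 11), cursors c1@1 c2@3 c3@10, authorship 1.2......3.
After op 4 (move_left): buffer="jgjfrcosgje" (len 11), cursors c1@0 c2@2 c3@9, authorship 1.2......3.

Answer: 0 2 9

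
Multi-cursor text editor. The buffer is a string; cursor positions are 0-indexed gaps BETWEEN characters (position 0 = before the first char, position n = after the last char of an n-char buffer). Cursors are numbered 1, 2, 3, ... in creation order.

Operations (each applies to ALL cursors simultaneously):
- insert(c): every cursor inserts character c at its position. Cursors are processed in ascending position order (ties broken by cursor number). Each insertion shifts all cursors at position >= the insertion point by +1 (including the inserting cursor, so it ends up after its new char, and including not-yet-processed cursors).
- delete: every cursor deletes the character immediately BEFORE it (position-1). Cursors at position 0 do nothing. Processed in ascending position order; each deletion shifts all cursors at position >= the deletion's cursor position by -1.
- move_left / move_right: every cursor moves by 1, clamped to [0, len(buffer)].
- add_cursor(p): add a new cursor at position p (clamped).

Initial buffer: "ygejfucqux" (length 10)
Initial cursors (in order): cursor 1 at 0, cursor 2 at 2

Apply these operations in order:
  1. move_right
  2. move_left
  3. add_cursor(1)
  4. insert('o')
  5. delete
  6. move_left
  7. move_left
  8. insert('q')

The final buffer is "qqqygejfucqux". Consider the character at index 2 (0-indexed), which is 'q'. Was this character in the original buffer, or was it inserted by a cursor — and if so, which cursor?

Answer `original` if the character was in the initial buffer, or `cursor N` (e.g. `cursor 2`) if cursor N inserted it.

After op 1 (move_right): buffer="ygejfucqux" (len 10), cursors c1@1 c2@3, authorship ..........
After op 2 (move_left): buffer="ygejfucqux" (len 10), cursors c1@0 c2@2, authorship ..........
After op 3 (add_cursor(1)): buffer="ygejfucqux" (len 10), cursors c1@0 c3@1 c2@2, authorship ..........
After op 4 (insert('o')): buffer="oyogoejfucqux" (len 13), cursors c1@1 c3@3 c2@5, authorship 1.3.2........
After op 5 (delete): buffer="ygejfucqux" (len 10), cursors c1@0 c3@1 c2@2, authorship ..........
After op 6 (move_left): buffer="ygejfucqux" (len 10), cursors c1@0 c3@0 c2@1, authorship ..........
After op 7 (move_left): buffer="ygejfucqux" (len 10), cursors c1@0 c2@0 c3@0, authorship ..........
After op 8 (insert('q')): buffer="qqqygejfucqux" (len 13), cursors c1@3 c2@3 c3@3, authorship 123..........
Authorship (.=original, N=cursor N): 1 2 3 . . . . . . . . . .
Index 2: author = 3

Answer: cursor 3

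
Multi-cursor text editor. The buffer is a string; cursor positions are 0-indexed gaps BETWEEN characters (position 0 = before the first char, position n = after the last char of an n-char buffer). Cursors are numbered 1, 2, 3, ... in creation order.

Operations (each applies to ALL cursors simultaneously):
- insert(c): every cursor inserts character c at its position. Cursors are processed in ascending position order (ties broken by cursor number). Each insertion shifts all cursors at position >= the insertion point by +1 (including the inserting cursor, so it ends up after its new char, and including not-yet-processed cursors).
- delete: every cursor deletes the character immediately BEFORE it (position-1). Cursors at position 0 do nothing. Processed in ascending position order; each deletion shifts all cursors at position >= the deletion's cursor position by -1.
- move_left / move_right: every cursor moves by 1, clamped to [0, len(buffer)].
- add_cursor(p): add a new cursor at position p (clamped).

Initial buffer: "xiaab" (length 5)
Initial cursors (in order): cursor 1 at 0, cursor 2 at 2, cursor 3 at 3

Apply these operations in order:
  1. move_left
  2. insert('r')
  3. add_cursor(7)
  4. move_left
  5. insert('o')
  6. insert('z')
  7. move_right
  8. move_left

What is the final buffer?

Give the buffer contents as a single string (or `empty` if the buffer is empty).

After op 1 (move_left): buffer="xiaab" (len 5), cursors c1@0 c2@1 c3@2, authorship .....
After op 2 (insert('r')): buffer="rxriraab" (len 8), cursors c1@1 c2@3 c3@5, authorship 1.2.3...
After op 3 (add_cursor(7)): buffer="rxriraab" (len 8), cursors c1@1 c2@3 c3@5 c4@7, authorship 1.2.3...
After op 4 (move_left): buffer="rxriraab" (len 8), cursors c1@0 c2@2 c3@4 c4@6, authorship 1.2.3...
After op 5 (insert('o')): buffer="orxorioraoab" (len 12), cursors c1@1 c2@4 c3@7 c4@10, authorship 11.22.33.4..
After op 6 (insert('z')): buffer="ozrxozriozraozab" (len 16), cursors c1@2 c2@6 c3@10 c4@14, authorship 111.222.333.44..
After op 7 (move_right): buffer="ozrxozriozraozab" (len 16), cursors c1@3 c2@7 c3@11 c4@15, authorship 111.222.333.44..
After op 8 (move_left): buffer="ozrxozriozraozab" (len 16), cursors c1@2 c2@6 c3@10 c4@14, authorship 111.222.333.44..

Answer: ozrxozriozraozab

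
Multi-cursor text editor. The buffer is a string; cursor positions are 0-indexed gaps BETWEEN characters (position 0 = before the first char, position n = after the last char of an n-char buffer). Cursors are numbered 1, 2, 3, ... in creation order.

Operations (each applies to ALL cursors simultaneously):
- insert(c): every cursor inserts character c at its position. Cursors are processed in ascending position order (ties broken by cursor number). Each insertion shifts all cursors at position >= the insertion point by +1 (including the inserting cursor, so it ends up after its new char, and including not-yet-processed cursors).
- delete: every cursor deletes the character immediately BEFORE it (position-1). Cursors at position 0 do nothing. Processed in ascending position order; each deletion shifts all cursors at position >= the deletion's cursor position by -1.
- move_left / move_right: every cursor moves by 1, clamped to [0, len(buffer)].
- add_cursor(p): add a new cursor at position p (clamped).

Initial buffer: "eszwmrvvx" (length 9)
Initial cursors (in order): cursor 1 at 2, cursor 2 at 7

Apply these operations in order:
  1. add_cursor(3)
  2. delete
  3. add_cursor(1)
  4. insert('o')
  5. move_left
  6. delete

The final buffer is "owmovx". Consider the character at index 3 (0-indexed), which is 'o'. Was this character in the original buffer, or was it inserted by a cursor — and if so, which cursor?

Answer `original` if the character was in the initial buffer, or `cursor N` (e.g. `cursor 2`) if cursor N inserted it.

After op 1 (add_cursor(3)): buffer="eszwmrvvx" (len 9), cursors c1@2 c3@3 c2@7, authorship .........
After op 2 (delete): buffer="ewmrvx" (len 6), cursors c1@1 c3@1 c2@4, authorship ......
After op 3 (add_cursor(1)): buffer="ewmrvx" (len 6), cursors c1@1 c3@1 c4@1 c2@4, authorship ......
After op 4 (insert('o')): buffer="eooowmrovx" (len 10), cursors c1@4 c3@4 c4@4 c2@8, authorship .134...2..
After op 5 (move_left): buffer="eooowmrovx" (len 10), cursors c1@3 c3@3 c4@3 c2@7, authorship .134...2..
After op 6 (delete): buffer="owmovx" (len 6), cursors c1@0 c3@0 c4@0 c2@3, authorship 4..2..
Authorship (.=original, N=cursor N): 4 . . 2 . .
Index 3: author = 2

Answer: cursor 2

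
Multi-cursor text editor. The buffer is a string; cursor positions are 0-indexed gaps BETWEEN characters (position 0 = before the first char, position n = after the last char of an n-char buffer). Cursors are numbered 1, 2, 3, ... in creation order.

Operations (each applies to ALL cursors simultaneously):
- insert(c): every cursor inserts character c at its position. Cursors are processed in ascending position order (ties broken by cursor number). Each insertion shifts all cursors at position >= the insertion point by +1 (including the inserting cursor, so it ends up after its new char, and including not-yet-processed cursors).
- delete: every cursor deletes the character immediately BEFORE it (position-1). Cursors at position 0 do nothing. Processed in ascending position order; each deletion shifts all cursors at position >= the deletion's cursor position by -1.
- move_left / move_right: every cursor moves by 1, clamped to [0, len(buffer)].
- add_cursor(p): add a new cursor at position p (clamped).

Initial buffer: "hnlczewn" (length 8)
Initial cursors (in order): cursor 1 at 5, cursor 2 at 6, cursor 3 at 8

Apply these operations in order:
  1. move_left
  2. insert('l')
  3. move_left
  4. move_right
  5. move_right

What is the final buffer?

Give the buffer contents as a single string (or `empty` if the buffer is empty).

After op 1 (move_left): buffer="hnlczewn" (len 8), cursors c1@4 c2@5 c3@7, authorship ........
After op 2 (insert('l')): buffer="hnlclzlewln" (len 11), cursors c1@5 c2@7 c3@10, authorship ....1.2..3.
After op 3 (move_left): buffer="hnlclzlewln" (len 11), cursors c1@4 c2@6 c3@9, authorship ....1.2..3.
After op 4 (move_right): buffer="hnlclzlewln" (len 11), cursors c1@5 c2@7 c3@10, authorship ....1.2..3.
After op 5 (move_right): buffer="hnlclzlewln" (len 11), cursors c1@6 c2@8 c3@11, authorship ....1.2..3.

Answer: hnlclzlewln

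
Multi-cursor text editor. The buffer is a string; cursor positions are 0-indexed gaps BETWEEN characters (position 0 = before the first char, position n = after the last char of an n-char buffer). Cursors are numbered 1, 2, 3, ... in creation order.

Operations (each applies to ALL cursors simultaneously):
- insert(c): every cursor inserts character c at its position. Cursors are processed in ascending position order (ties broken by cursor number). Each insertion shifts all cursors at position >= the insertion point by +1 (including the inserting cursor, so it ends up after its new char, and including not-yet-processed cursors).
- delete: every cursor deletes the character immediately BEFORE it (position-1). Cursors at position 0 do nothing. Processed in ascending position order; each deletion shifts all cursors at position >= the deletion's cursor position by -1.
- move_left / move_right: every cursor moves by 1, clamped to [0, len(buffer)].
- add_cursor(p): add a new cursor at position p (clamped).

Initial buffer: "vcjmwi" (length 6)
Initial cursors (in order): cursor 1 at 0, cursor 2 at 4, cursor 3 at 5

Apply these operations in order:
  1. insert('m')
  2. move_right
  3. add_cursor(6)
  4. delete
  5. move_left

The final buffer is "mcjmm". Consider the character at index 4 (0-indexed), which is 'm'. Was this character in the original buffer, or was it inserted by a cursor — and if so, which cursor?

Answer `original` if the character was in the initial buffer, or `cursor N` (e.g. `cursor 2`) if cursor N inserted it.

After op 1 (insert('m')): buffer="mvcjmmwmi" (len 9), cursors c1@1 c2@6 c3@8, authorship 1....2.3.
After op 2 (move_right): buffer="mvcjmmwmi" (len 9), cursors c1@2 c2@7 c3@9, authorship 1....2.3.
After op 3 (add_cursor(6)): buffer="mvcjmmwmi" (len 9), cursors c1@2 c4@6 c2@7 c3@9, authorship 1....2.3.
After op 4 (delete): buffer="mcjmm" (len 5), cursors c1@1 c2@4 c4@4 c3@5, authorship 1...3
After op 5 (move_left): buffer="mcjmm" (len 5), cursors c1@0 c2@3 c4@3 c3@4, authorship 1...3
Authorship (.=original, N=cursor N): 1 . . . 3
Index 4: author = 3

Answer: cursor 3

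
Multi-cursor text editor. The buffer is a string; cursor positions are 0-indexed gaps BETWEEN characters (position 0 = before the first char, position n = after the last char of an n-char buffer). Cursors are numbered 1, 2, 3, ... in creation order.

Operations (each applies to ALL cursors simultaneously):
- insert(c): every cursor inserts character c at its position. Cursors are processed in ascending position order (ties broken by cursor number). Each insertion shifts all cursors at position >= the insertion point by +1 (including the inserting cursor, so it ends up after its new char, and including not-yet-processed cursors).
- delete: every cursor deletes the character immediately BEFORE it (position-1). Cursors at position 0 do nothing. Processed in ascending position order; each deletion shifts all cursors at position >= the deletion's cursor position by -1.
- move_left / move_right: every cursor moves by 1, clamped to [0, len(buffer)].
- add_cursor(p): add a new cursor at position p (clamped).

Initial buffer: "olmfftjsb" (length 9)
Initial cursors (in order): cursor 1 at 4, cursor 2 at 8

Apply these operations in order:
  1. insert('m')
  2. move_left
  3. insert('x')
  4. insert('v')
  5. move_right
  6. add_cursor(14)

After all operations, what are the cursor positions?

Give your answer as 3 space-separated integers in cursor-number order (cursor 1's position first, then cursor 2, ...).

After op 1 (insert('m')): buffer="olmfmftjsmb" (len 11), cursors c1@5 c2@10, authorship ....1....2.
After op 2 (move_left): buffer="olmfmftjsmb" (len 11), cursors c1@4 c2@9, authorship ....1....2.
After op 3 (insert('x')): buffer="olmfxmftjsxmb" (len 13), cursors c1@5 c2@11, authorship ....11....22.
After op 4 (insert('v')): buffer="olmfxvmftjsxvmb" (len 15), cursors c1@6 c2@13, authorship ....111....222.
After op 5 (move_right): buffer="olmfxvmftjsxvmb" (len 15), cursors c1@7 c2@14, authorship ....111....222.
After op 6 (add_cursor(14)): buffer="olmfxvmftjsxvmb" (len 15), cursors c1@7 c2@14 c3@14, authorship ....111....222.

Answer: 7 14 14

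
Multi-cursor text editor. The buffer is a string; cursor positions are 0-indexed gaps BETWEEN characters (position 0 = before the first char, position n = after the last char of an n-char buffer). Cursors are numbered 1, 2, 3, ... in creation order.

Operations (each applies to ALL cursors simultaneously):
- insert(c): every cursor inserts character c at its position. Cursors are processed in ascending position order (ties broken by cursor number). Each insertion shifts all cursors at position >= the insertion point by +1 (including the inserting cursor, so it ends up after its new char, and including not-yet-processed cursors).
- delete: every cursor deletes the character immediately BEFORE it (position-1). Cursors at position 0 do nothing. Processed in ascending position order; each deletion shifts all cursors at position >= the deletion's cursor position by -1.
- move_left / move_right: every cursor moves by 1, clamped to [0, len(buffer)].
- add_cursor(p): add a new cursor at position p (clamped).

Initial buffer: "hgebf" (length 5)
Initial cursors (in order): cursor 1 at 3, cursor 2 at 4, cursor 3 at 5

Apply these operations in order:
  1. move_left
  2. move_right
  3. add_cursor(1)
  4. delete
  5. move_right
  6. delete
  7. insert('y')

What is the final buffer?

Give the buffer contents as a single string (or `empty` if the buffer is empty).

After op 1 (move_left): buffer="hgebf" (len 5), cursors c1@2 c2@3 c3@4, authorship .....
After op 2 (move_right): buffer="hgebf" (len 5), cursors c1@3 c2@4 c3@5, authorship .....
After op 3 (add_cursor(1)): buffer="hgebf" (len 5), cursors c4@1 c1@3 c2@4 c3@5, authorship .....
After op 4 (delete): buffer="g" (len 1), cursors c4@0 c1@1 c2@1 c3@1, authorship .
After op 5 (move_right): buffer="g" (len 1), cursors c1@1 c2@1 c3@1 c4@1, authorship .
After op 6 (delete): buffer="" (len 0), cursors c1@0 c2@0 c3@0 c4@0, authorship 
After op 7 (insert('y')): buffer="yyyy" (len 4), cursors c1@4 c2@4 c3@4 c4@4, authorship 1234

Answer: yyyy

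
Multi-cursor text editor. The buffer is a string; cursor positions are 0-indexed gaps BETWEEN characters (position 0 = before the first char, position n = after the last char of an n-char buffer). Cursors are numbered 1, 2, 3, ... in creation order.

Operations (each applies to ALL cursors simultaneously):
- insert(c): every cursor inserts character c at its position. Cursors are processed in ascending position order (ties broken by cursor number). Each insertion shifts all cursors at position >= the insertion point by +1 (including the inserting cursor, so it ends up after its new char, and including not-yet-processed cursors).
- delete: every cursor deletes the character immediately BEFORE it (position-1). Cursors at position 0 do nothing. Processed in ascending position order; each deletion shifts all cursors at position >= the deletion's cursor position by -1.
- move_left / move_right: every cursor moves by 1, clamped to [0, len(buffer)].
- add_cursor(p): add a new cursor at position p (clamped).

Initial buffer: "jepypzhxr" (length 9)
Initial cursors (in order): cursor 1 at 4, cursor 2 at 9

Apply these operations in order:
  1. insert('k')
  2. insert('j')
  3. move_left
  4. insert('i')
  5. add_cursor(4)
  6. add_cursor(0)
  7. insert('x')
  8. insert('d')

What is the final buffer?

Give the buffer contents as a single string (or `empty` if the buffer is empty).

Answer: xdjepyxdkixdjpzhxrkixdj

Derivation:
After op 1 (insert('k')): buffer="jepykpzhxrk" (len 11), cursors c1@5 c2@11, authorship ....1.....2
After op 2 (insert('j')): buffer="jepykjpzhxrkj" (len 13), cursors c1@6 c2@13, authorship ....11.....22
After op 3 (move_left): buffer="jepykjpzhxrkj" (len 13), cursors c1@5 c2@12, authorship ....11.....22
After op 4 (insert('i')): buffer="jepykijpzhxrkij" (len 15), cursors c1@6 c2@14, authorship ....111.....222
After op 5 (add_cursor(4)): buffer="jepykijpzhxrkij" (len 15), cursors c3@4 c1@6 c2@14, authorship ....111.....222
After op 6 (add_cursor(0)): buffer="jepykijpzhxrkij" (len 15), cursors c4@0 c3@4 c1@6 c2@14, authorship ....111.....222
After op 7 (insert('x')): buffer="xjepyxkixjpzhxrkixj" (len 19), cursors c4@1 c3@6 c1@9 c2@18, authorship 4....31111.....2222
After op 8 (insert('d')): buffer="xdjepyxdkixdjpzhxrkixdj" (len 23), cursors c4@2 c3@8 c1@12 c2@22, authorship 44....3311111.....22222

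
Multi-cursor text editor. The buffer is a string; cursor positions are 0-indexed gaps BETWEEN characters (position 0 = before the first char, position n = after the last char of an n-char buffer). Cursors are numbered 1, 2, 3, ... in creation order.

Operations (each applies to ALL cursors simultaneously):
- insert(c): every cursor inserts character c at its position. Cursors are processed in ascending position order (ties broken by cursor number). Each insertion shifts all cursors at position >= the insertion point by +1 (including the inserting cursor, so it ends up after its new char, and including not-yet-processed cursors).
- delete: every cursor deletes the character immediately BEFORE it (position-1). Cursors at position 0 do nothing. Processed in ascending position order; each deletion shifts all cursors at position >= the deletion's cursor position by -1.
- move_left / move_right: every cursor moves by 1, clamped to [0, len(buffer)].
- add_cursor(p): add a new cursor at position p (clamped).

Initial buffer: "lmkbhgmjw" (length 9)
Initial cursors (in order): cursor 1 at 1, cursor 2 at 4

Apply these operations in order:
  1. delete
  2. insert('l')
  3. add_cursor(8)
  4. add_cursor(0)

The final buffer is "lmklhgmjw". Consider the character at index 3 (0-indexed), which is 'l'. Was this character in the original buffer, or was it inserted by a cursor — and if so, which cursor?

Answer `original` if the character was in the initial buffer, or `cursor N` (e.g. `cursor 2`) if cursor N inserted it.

After op 1 (delete): buffer="mkhgmjw" (len 7), cursors c1@0 c2@2, authorship .......
After op 2 (insert('l')): buffer="lmklhgmjw" (len 9), cursors c1@1 c2@4, authorship 1..2.....
After op 3 (add_cursor(8)): buffer="lmklhgmjw" (len 9), cursors c1@1 c2@4 c3@8, authorship 1..2.....
After op 4 (add_cursor(0)): buffer="lmklhgmjw" (len 9), cursors c4@0 c1@1 c2@4 c3@8, authorship 1..2.....
Authorship (.=original, N=cursor N): 1 . . 2 . . . . .
Index 3: author = 2

Answer: cursor 2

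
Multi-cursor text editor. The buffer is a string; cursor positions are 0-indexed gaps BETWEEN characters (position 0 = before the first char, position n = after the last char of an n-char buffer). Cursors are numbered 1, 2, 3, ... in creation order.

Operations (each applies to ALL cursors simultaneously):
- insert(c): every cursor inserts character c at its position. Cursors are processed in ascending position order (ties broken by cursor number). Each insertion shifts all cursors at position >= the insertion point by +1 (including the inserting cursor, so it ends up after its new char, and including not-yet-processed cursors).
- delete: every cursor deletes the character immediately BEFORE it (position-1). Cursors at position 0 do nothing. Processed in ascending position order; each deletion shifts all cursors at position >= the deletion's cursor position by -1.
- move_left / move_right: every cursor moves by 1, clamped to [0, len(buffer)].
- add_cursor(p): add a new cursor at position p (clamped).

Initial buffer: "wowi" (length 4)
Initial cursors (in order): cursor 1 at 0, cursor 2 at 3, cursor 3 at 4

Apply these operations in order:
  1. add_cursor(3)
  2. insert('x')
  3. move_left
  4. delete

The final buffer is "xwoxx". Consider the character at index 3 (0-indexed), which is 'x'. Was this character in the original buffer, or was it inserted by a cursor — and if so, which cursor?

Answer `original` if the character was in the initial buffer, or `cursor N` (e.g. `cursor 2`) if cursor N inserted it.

Answer: cursor 4

Derivation:
After op 1 (add_cursor(3)): buffer="wowi" (len 4), cursors c1@0 c2@3 c4@3 c3@4, authorship ....
After op 2 (insert('x')): buffer="xwowxxix" (len 8), cursors c1@1 c2@6 c4@6 c3@8, authorship 1...24.3
After op 3 (move_left): buffer="xwowxxix" (len 8), cursors c1@0 c2@5 c4@5 c3@7, authorship 1...24.3
After op 4 (delete): buffer="xwoxx" (len 5), cursors c1@0 c2@3 c4@3 c3@4, authorship 1..43
Authorship (.=original, N=cursor N): 1 . . 4 3
Index 3: author = 4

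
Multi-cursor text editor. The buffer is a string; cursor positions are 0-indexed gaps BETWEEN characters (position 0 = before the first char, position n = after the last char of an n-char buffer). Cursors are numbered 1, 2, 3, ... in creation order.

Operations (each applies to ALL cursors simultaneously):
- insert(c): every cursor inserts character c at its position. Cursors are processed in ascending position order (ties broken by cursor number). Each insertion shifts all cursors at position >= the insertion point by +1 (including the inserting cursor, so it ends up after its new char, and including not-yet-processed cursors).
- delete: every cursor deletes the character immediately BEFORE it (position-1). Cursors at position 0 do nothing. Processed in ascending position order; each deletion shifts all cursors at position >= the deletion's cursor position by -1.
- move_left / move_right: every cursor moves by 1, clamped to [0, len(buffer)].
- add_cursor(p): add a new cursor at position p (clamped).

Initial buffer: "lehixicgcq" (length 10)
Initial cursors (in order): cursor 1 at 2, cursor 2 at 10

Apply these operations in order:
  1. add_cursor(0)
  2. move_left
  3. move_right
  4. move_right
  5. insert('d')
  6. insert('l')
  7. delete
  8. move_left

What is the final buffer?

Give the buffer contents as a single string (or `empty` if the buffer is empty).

Answer: ledhdixicgcqd

Derivation:
After op 1 (add_cursor(0)): buffer="lehixicgcq" (len 10), cursors c3@0 c1@2 c2@10, authorship ..........
After op 2 (move_left): buffer="lehixicgcq" (len 10), cursors c3@0 c1@1 c2@9, authorship ..........
After op 3 (move_right): buffer="lehixicgcq" (len 10), cursors c3@1 c1@2 c2@10, authorship ..........
After op 4 (move_right): buffer="lehixicgcq" (len 10), cursors c3@2 c1@3 c2@10, authorship ..........
After op 5 (insert('d')): buffer="ledhdixicgcqd" (len 13), cursors c3@3 c1@5 c2@13, authorship ..3.1.......2
After op 6 (insert('l')): buffer="ledlhdlixicgcqdl" (len 16), cursors c3@4 c1@7 c2@16, authorship ..33.11.......22
After op 7 (delete): buffer="ledhdixicgcqd" (len 13), cursors c3@3 c1@5 c2@13, authorship ..3.1.......2
After op 8 (move_left): buffer="ledhdixicgcqd" (len 13), cursors c3@2 c1@4 c2@12, authorship ..3.1.......2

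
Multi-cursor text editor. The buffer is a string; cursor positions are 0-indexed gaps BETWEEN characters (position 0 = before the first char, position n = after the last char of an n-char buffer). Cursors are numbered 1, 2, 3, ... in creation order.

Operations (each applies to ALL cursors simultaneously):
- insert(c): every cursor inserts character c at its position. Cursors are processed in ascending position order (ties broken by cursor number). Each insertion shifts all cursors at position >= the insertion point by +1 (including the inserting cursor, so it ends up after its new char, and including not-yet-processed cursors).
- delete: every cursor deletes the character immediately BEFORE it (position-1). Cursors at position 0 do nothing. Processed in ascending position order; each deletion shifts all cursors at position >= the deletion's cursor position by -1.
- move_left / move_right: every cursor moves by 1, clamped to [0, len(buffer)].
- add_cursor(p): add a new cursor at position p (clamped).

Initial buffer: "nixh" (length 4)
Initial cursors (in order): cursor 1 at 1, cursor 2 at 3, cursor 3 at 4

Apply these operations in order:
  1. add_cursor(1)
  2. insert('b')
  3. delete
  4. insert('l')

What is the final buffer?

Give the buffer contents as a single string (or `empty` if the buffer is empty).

After op 1 (add_cursor(1)): buffer="nixh" (len 4), cursors c1@1 c4@1 c2@3 c3@4, authorship ....
After op 2 (insert('b')): buffer="nbbixbhb" (len 8), cursors c1@3 c4@3 c2@6 c3@8, authorship .14..2.3
After op 3 (delete): buffer="nixh" (len 4), cursors c1@1 c4@1 c2@3 c3@4, authorship ....
After op 4 (insert('l')): buffer="nllixlhl" (len 8), cursors c1@3 c4@3 c2@6 c3@8, authorship .14..2.3

Answer: nllixlhl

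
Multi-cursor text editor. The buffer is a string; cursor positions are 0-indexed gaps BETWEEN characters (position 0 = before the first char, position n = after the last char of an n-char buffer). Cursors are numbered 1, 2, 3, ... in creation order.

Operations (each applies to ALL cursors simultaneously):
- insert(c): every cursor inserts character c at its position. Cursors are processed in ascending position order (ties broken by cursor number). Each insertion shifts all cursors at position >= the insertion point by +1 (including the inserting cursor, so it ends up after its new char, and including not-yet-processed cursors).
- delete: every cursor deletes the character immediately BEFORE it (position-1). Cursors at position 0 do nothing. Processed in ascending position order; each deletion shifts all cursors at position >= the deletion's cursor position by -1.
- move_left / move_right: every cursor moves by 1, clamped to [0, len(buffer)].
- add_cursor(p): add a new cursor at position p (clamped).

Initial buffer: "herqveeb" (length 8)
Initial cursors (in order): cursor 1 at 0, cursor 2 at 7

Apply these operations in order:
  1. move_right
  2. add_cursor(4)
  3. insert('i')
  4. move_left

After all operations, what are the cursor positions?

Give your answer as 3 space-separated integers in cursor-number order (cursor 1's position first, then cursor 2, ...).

Answer: 1 10 5

Derivation:
After op 1 (move_right): buffer="herqveeb" (len 8), cursors c1@1 c2@8, authorship ........
After op 2 (add_cursor(4)): buffer="herqveeb" (len 8), cursors c1@1 c3@4 c2@8, authorship ........
After op 3 (insert('i')): buffer="hierqiveebi" (len 11), cursors c1@2 c3@6 c2@11, authorship .1...3....2
After op 4 (move_left): buffer="hierqiveebi" (len 11), cursors c1@1 c3@5 c2@10, authorship .1...3....2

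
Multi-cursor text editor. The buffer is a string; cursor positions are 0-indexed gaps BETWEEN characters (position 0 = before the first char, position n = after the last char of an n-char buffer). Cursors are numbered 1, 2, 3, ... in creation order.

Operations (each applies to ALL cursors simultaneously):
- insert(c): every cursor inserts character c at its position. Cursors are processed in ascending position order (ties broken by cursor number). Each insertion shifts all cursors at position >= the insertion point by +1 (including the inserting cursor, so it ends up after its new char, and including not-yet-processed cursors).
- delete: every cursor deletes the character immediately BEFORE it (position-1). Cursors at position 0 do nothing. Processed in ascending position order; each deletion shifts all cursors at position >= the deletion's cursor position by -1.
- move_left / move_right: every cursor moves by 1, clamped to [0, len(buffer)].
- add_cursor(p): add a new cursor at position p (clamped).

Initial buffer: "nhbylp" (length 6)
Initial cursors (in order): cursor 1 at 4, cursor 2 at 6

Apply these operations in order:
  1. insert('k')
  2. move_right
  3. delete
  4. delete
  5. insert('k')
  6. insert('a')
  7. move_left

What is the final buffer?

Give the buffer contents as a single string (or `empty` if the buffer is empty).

After op 1 (insert('k')): buffer="nhbyklpk" (len 8), cursors c1@5 c2@8, authorship ....1..2
After op 2 (move_right): buffer="nhbyklpk" (len 8), cursors c1@6 c2@8, authorship ....1..2
After op 3 (delete): buffer="nhbykp" (len 6), cursors c1@5 c2@6, authorship ....1.
After op 4 (delete): buffer="nhby" (len 4), cursors c1@4 c2@4, authorship ....
After op 5 (insert('k')): buffer="nhbykk" (len 6), cursors c1@6 c2@6, authorship ....12
After op 6 (insert('a')): buffer="nhbykkaa" (len 8), cursors c1@8 c2@8, authorship ....1212
After op 7 (move_left): buffer="nhbykkaa" (len 8), cursors c1@7 c2@7, authorship ....1212

Answer: nhbykkaa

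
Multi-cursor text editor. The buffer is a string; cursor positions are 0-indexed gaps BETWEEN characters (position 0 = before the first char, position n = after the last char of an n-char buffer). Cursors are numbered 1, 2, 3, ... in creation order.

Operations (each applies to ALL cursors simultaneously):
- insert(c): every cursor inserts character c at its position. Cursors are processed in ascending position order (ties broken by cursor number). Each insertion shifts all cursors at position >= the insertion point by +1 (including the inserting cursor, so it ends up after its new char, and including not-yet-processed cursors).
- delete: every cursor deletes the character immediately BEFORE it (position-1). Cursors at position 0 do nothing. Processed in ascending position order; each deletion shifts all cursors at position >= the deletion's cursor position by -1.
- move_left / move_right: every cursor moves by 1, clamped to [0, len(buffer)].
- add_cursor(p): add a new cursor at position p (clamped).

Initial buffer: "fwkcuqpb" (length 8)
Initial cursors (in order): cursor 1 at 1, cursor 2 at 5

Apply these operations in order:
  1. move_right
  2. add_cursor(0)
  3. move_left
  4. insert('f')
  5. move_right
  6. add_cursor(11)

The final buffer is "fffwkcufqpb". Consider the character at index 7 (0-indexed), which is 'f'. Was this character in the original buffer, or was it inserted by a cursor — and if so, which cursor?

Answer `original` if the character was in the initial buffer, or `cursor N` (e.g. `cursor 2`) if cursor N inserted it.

After op 1 (move_right): buffer="fwkcuqpb" (len 8), cursors c1@2 c2@6, authorship ........
After op 2 (add_cursor(0)): buffer="fwkcuqpb" (len 8), cursors c3@0 c1@2 c2@6, authorship ........
After op 3 (move_left): buffer="fwkcuqpb" (len 8), cursors c3@0 c1@1 c2@5, authorship ........
After op 4 (insert('f')): buffer="fffwkcufqpb" (len 11), cursors c3@1 c1@3 c2@8, authorship 3.1....2...
After op 5 (move_right): buffer="fffwkcufqpb" (len 11), cursors c3@2 c1@4 c2@9, authorship 3.1....2...
After op 6 (add_cursor(11)): buffer="fffwkcufqpb" (len 11), cursors c3@2 c1@4 c2@9 c4@11, authorship 3.1....2...
Authorship (.=original, N=cursor N): 3 . 1 . . . . 2 . . .
Index 7: author = 2

Answer: cursor 2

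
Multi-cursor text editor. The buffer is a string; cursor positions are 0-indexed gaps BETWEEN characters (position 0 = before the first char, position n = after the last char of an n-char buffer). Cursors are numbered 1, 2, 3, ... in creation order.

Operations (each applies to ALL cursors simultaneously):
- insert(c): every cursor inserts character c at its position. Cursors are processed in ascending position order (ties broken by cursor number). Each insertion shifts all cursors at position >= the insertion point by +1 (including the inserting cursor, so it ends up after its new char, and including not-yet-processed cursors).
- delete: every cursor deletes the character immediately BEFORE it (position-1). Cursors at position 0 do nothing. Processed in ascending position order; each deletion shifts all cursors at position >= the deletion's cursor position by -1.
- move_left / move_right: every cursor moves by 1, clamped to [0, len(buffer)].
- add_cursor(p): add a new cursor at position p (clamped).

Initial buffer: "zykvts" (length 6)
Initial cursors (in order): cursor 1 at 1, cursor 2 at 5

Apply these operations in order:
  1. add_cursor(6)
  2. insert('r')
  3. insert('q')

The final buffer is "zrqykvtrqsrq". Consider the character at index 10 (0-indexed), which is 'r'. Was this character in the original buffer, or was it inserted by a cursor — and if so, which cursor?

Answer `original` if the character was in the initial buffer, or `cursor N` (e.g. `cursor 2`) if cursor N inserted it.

Answer: cursor 3

Derivation:
After op 1 (add_cursor(6)): buffer="zykvts" (len 6), cursors c1@1 c2@5 c3@6, authorship ......
After op 2 (insert('r')): buffer="zrykvtrsr" (len 9), cursors c1@2 c2@7 c3@9, authorship .1....2.3
After op 3 (insert('q')): buffer="zrqykvtrqsrq" (len 12), cursors c1@3 c2@9 c3@12, authorship .11....22.33
Authorship (.=original, N=cursor N): . 1 1 . . . . 2 2 . 3 3
Index 10: author = 3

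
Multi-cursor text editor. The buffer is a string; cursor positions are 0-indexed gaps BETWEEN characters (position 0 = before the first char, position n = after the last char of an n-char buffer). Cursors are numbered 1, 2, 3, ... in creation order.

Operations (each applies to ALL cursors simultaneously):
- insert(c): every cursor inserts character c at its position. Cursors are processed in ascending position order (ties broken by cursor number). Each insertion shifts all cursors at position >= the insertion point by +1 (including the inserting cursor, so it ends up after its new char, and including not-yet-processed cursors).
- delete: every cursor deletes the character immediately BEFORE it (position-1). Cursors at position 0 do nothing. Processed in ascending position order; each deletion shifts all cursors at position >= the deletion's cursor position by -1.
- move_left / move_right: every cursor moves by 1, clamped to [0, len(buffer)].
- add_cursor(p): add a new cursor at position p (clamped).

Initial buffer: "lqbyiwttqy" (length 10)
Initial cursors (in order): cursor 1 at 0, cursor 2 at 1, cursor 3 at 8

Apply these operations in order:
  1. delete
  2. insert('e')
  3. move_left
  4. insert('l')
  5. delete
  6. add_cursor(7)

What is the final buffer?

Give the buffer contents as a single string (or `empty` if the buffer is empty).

After op 1 (delete): buffer="qbyiwtqy" (len 8), cursors c1@0 c2@0 c3@6, authorship ........
After op 2 (insert('e')): buffer="eeqbyiwteqy" (len 11), cursors c1@2 c2@2 c3@9, authorship 12......3..
After op 3 (move_left): buffer="eeqbyiwteqy" (len 11), cursors c1@1 c2@1 c3@8, authorship 12......3..
After op 4 (insert('l')): buffer="elleqbyiwtleqy" (len 14), cursors c1@3 c2@3 c3@11, authorship 1122......33..
After op 5 (delete): buffer="eeqbyiwteqy" (len 11), cursors c1@1 c2@1 c3@8, authorship 12......3..
After op 6 (add_cursor(7)): buffer="eeqbyiwteqy" (len 11), cursors c1@1 c2@1 c4@7 c3@8, authorship 12......3..

Answer: eeqbyiwteqy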